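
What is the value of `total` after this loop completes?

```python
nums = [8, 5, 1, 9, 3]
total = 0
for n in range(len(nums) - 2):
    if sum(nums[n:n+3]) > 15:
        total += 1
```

Count windows with sum > 15
`total` takes the values: 0

Answer: 0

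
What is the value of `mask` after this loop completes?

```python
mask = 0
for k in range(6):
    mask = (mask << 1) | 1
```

Build 6 consecutive 1-bits: 0b111111
`mask` takes the values: 0 → 1 → 3 → 7 → 15 → 31 → 63

Answer: 63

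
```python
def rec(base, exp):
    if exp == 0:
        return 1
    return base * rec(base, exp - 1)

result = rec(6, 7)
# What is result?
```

rec(6, 7) = 6 * 6 * 6 * 6 * 6 * 6 * 6 = 279936

Answer: 279936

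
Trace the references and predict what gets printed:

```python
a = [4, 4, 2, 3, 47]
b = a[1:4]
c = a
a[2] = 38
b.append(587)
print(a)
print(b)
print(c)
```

Key concept: slice vs alias.
Step by step:
`a = [4, 4, 2, 3, 47]` → a = [4, 4, 2, 3, 47]
`b = a[1:4]` → b = [4, 2, 3]
`c = a` → c = [4, 4, 2, 3, 47] (same object as a)
`a[2] = 38` → a = [4, 4, 38, 3, 47] (same object as c); c = [4, 4, 38, 3, 47] (same object as a)
`b.append(587)` → b = [4, 2, 3, 587]
`print(a)` → prints [4, 4, 38, 3, 47]
`print(b)` → prints [4, 2, 3, 587]
`print(c)` → prints [4, 4, 38, 3, 47]

Answer:
[4, 4, 38, 3, 47]
[4, 2, 3, 587]
[4, 4, 38, 3, 47]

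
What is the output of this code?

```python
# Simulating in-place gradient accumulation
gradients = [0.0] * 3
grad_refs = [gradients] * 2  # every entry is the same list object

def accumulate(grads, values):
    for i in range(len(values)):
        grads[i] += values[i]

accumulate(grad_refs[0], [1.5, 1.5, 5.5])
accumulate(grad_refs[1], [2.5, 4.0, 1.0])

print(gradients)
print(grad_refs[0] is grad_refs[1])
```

Key concept: gradient accumulation aliasing.
Step by step:
`gradients = [0.0] * 3` → gradients = [0.0, 0.0, 0.0]
`grad_refs = [gradients] * 2` → grad_refs = [[0.0, 0.0, 0.0], [0.0, 0.0, 0.0]]
`accumulate(grad_refs[0], [1.5, 1.5, 5.5])` → gradients = [1.5, 1.5, 5.5]; grad_refs = [[1.5, 1.5, 5.5], [1.5, 1.5, 5.5]]
`accumulate(grad_refs[1], [2.5, 4.0, 1.0])` → gradients = [4.0, 5.5, 6.5]; grad_refs = [[4.0, 5.5, 6.5], [4.0, 5.5, 6.5]]
`print(gradients)` → prints [4.0, 5.5, 6.5]
`print(grad_refs[0] is grad_refs[1])` → prints True

Answer:
[4.0, 5.5, 6.5]
True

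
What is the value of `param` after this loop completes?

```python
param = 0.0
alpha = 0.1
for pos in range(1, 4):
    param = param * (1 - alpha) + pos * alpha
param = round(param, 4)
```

Moving average with lr=0.1
`param` takes the values: 0.0 → 0.1 → 0.29 → 0.561

Answer: 0.561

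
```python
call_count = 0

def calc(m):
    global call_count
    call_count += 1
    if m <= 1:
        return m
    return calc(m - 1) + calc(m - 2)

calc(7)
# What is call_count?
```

Calls(m) = 1 + Calls(m-1) + Calls(m-2); Calls(0)=Calls(1)=1. For m=7 this gives 41.

Answer: 41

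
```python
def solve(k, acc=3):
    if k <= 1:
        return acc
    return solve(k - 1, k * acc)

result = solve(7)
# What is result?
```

Accumulator trace (n, acc): (7, 3) -> (6, 21) -> (5, 126) -> (4, 630) -> (3, 2520) -> (2, 7560) -> (1, 15120) -> return 15120

Answer: 15120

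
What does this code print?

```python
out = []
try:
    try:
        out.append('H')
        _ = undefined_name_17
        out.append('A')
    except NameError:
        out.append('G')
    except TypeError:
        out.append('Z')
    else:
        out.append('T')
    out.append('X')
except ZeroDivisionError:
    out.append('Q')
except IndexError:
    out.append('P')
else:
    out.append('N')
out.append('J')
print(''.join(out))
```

Execution trace: 'H' (inner try body) → 'G' (inner except NameError) → 'X' (try body, no exception) → 'N' (else) → 'J' (after the try/except). Output: HGXNJ

Answer: HGXNJ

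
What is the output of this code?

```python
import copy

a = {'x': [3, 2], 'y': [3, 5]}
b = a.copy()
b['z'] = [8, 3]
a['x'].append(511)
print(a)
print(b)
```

Key concept: shallow copy of dict with mutable values.
Step by step:
`a = {'x': [3, 2], 'y': [3, 5]}` → a = {'x': [3, 2], 'y': [3, 5]}
`b = a.copy()` → b = {'x': [3, 2], 'y': [3, 5]}
`b['z'] = [8, 3]` → b = {'x': [3, 2], 'y': [3, 5], 'z': [8, 3]}
`a['x'].append(511)` → a = {'x': [3, 2, 511], 'y': [3, 5]}; b = {'x': [3, 2, 511], 'y': [3, 5], 'z': [8, 3]}
`print(a)` → prints {'x': [3, 2, 511], 'y': [3, 5]}
`print(b)` → prints {'x': [3, 2, 511], 'y': [3, 5], 'z': [8, 3]}

Answer:
{'x': [3, 2, 511], 'y': [3, 5]}
{'x': [3, 2, 511], 'y': [3, 5], 'z': [8, 3]}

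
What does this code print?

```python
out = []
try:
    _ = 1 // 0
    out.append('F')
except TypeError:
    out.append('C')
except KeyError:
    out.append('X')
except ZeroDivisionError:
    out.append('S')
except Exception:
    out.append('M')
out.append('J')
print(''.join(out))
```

Execution trace: 'S' (except ZeroDivisionError) → 'J' (after the try/except). Output: SJ

Answer: SJ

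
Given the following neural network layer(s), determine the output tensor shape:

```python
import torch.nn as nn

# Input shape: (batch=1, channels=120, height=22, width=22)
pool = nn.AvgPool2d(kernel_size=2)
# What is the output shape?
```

Input: (1, 120, 22, 22) -> Output: (1, 120, 11, 11)

Answer: (1, 120, 11, 11)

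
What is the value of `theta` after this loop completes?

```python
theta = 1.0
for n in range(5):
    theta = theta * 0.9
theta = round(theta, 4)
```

Exponential decay: 1.0 * 0.9^5
`theta` takes the values: 1.0 → 0.9 → 0.81 → 0.729 → 0.6561 → 0.59049 → 0.5905

Answer: 0.5905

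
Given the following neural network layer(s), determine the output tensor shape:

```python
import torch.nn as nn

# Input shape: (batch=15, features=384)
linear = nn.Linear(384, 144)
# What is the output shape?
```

Input: (15, 384) -> Output: (15, 144)

Answer: (15, 144)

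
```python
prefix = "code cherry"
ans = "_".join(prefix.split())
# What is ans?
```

Trace:
`prefix = "code cherry"` → prefix = 'code cherry'
`ans = "_".join(prefix.split())` → ans = 'code_cherry'
So ans = 'code_cherry'

Answer: 'code_cherry'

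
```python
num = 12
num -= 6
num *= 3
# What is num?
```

Trace:
`num = 12` → num = 12
`num -= 6` → num = 6
`num *= 3` → num = 18
So num = 18

Answer: 18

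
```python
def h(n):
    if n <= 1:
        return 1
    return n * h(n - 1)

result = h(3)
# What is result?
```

h(3) = 3 * 2 * 1 = 6

Answer: 6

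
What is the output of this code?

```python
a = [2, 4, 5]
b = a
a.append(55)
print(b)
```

Key concept: basic list aliasing.
Step by step:
`a = [2, 4, 5]` → a = [2, 4, 5]
`b = a` → b = [2, 4, 5] (same object as a)
`a.append(55)` → a = [2, 4, 5, 55] (same object as b); b = [2, 4, 5, 55] (same object as a)
`print(b)` → prints [2, 4, 5, 55]

Answer: [2, 4, 5, 55]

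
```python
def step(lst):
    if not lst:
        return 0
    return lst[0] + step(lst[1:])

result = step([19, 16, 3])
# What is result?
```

19 + 16 + 3 + 0 = 38

Answer: 38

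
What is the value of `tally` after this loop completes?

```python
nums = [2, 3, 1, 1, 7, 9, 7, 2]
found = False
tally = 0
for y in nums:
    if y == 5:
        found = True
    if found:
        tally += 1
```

Count elements after first 5 in [2, 3, 1, 1, 7, 9, 7, 2]
`tally` takes the values: 0

Answer: 0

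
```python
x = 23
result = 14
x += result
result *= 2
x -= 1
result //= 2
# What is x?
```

Trace:
`x = 23` → x = 23
`result = 14` → result = 14
`x += result` → x = 37
`result *= 2` → result = 28
`x -= 1` → x = 36
`result //= 2` → result = 14
So x = 36

Answer: 36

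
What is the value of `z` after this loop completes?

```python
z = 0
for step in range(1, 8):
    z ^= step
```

XOR of 1 to 7
`z` takes the values: 0 → 1 → 3 → 0 → 4 → 1 → 7 → 0

Answer: 0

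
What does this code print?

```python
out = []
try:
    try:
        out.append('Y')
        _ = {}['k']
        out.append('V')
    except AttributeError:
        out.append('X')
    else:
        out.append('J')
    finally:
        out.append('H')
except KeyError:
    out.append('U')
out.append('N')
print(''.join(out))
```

Execution trace: 'Y' (try body) → 'H' (finally) → 'U' (outer except KeyError) → 'N' (after the try/except). Output: YHUN

Answer: YHUN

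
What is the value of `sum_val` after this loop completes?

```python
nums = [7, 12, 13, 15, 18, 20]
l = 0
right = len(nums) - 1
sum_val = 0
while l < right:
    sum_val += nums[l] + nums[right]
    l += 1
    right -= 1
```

Sum of pairs from ends
`sum_val` takes the values: 0 → 27 → 57 → 85

Answer: 85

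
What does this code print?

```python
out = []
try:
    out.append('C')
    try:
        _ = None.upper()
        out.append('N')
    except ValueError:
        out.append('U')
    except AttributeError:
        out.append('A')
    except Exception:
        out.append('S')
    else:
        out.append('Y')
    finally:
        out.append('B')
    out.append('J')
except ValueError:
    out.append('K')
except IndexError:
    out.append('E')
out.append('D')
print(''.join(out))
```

Execution trace: 'C' (try body) → 'A' (inner except AttributeError) → 'B' (inner finally) → 'J' (try body, no exception) → 'D' (after the try/except). Output: CABJD

Answer: CABJD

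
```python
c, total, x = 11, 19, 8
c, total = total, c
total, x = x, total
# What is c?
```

Trace:
`c, total, x = 11, 19, 8` → c = 11; total = 19; x = 8
`c, total = total, c` → c = 19; total = 11
`total, x = x, total` → total = 8; x = 11
So c = 19

Answer: 19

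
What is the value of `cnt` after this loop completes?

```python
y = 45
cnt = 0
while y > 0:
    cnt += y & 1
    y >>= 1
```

Count set bits in 45 (binary: 0b101101)
`cnt` takes the values: 0 → 1 → 2 → 3 → 4

Answer: 4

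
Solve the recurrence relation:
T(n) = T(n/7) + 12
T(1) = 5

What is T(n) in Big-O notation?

Each step divides n by 7 and adds 12. After log_7(n) steps we reach T(1)=5. So T(n) = 12·log_7(n) + 5 = O(log n).

Answer: O(log n)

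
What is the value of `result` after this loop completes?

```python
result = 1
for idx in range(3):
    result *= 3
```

3^3 = 27
`result` takes the values: 1 → 3 → 9 → 27

Answer: 27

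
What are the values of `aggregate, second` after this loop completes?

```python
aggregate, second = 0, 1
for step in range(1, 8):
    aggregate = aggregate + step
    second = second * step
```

Sum and factorial of 1 to 7
`aggregate, second` takes the values: (0, 1) → (1, 1) → (3, 1) → (3, 2) → (6, 2) → (6, 6) → (10, 6) → (10, 24) → (15, 24) → (15, 120) → (21, 120) → (21, 720) → (28, 720) → (28, 5040)

Answer: 28, 5040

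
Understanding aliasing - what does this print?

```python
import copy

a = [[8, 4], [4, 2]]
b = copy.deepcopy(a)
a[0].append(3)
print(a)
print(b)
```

Key concept: deep copy is fully independent.
Step by step:
`a = [[8, 4], [4, 2]]` → a = [[8, 4], [4, 2]]
`b = copy.deepcopy(a)` → b = [[8, 4], [4, 2]]
`a[0].append(3)` → a = [[8, 4, 3], [4, 2]]
`print(a)` → prints [[8, 4, 3], [4, 2]]
`print(b)` → prints [[8, 4], [4, 2]]

Answer:
[[8, 4, 3], [4, 2]]
[[8, 4], [4, 2]]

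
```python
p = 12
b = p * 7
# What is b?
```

Trace:
`p = 12` → p = 12
`b = p * 7` → b = 84
So b = 84

Answer: 84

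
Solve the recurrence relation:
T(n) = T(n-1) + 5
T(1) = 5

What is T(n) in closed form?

Unrolling: T(n) = T(1) + 5·(n-1) = 5 + 5(n-1) = 5n.

Answer: T(n) = 5n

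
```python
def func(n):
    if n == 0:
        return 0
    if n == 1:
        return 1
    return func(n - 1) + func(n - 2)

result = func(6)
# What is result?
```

Build up from base cases: func(0)=0, func(1)=1, func(2)=1, func(3)=2, func(4)=3, func(5)=5, func(6)=8

Answer: 8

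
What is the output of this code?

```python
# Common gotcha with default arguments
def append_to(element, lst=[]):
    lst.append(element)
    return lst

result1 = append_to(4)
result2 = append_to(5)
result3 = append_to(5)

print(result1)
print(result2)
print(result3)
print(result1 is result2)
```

Key concept: mutable default argument gotcha.
Step by step:
`result1 = append_to(4)` → result1 = [4]
`result2 = append_to(5)` → result1 = [4, 5] (same object as result2); result2 = [4, 5] (same object as result1)
`result3 = append_to(5)` → result1 = [4, 5, 5] (same object as result2, result3); result2 = [4, 5, 5] (same object as result1, result3); result3 = [4, 5, 5] (same object as result1, result2)
`print(result1)` → prints [4, 5, 5]
`print(result2)` → prints [4, 5, 5]
`print(result3)` → prints [4, 5, 5]
`print(result1 is result2)` → prints True

Answer:
[4, 5, 5]
[4, 5, 5]
[4, 5, 5]
True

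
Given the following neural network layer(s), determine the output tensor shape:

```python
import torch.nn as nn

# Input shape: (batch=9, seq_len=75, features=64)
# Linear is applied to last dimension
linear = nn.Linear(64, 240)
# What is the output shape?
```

Input: (9, 75, 64) -> Output: (9, 75, 240)

Answer: (9, 75, 240)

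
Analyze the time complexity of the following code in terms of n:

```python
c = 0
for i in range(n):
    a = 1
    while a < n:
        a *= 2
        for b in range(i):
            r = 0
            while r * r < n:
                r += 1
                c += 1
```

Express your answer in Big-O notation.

Each loop level contributes: n × log n × n × √n. Multiplying the contributions gives O(n^2√n log n).

Answer: O(n^2√n log n)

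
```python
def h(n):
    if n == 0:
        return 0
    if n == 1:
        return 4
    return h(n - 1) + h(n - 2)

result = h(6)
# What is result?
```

Build up from base cases: h(0)=0, h(1)=4, h(2)=4, h(3)=8, h(4)=12, h(5)=20, h(6)=32

Answer: 32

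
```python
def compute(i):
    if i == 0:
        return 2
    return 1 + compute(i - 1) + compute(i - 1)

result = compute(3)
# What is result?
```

compute(i) = 1 + 2·compute(i-1), compute(0)=2. Closed form: (2+1)·2^3 - 1 = 23.

Answer: 23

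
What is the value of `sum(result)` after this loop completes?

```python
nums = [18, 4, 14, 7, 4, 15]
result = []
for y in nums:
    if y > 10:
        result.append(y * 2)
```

Sum of doubled values > 10
`result` takes the values: [] → [36] → [36, 28] → [36, 28, 30]
So `sum(result)` = 94

Answer: 94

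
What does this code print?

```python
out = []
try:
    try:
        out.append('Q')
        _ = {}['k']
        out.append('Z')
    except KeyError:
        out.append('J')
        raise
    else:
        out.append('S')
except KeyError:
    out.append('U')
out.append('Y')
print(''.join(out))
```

Execution trace: 'Q' (inner try body) → 'J' (inner except KeyError) → 'U' (outer except KeyError) → 'Y' (after the try/except). Output: QJUY

Answer: QJUY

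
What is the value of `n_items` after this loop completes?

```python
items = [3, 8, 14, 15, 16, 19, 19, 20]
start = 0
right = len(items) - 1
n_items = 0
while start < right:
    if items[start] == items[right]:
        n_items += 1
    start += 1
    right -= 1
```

Count matching pairs from ends
`n_items` takes the values: 0

Answer: 0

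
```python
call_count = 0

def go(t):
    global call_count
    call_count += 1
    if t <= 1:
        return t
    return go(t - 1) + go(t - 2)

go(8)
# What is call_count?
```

Calls(t) = 1 + Calls(t-1) + Calls(t-2); Calls(0)=Calls(1)=1. For t=8 this gives 67.

Answer: 67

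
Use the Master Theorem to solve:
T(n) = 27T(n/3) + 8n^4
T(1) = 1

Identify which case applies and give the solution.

a=27, b=3, f(n)=8n^4. log_3(27) = 3. Since c=4 > 3 and the regularity condition holds (27(n/3)^4 = (27/3^4)n^4 with 27/3^4 < 1), Case 3 applies: T(n) = Θ(f(n)) = O(n^4).

Answer: O(n^4) - Case 3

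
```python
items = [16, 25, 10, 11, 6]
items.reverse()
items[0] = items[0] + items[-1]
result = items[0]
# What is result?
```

Trace:
`items = [16, 25, 10, 11, 6]` → items = [16, 25, 10, 11, 6]
`items.reverse()` → items = [6, 11, 10, 25, 16]
`items[0] = items[0] + items[-1]` → items = [22, 11, 10, 25, 16]
`result = items[0]` → result = 22
So result = 22

Answer: 22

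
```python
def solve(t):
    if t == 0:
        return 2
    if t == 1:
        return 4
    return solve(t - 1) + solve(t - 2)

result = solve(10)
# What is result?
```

Build up from base cases: solve(0)=2, solve(1)=4, solve(2)=6, solve(3)=10, solve(4)=16, solve(5)=26, solve(6)=42, ..., solve(10)=288

Answer: 288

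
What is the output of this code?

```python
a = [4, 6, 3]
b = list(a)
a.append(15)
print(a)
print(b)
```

Key concept: list() constructor creates copy.
Step by step:
`a = [4, 6, 3]` → a = [4, 6, 3]
`b = list(a)` → b = [4, 6, 3]
`a.append(15)` → a = [4, 6, 3, 15]
`print(a)` → prints [4, 6, 3, 15]
`print(b)` → prints [4, 6, 3]

Answer:
[4, 6, 3, 15]
[4, 6, 3]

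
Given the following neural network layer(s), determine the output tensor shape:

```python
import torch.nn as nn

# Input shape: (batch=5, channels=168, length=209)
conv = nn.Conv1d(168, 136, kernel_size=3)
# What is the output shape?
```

Input: (5, 168, 209) -> Output: (5, 136, 207)

Answer: (5, 136, 207)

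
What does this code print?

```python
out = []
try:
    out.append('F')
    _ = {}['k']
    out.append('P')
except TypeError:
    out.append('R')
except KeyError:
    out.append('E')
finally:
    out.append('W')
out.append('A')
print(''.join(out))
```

Execution trace: 'F' (try body) → 'E' (except KeyError) → 'W' (finally) → 'A' (after the try/except). Output: FEWA

Answer: FEWA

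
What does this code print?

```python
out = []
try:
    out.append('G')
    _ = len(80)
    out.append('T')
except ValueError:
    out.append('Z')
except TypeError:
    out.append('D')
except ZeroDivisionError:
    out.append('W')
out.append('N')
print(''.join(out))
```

Execution trace: 'G' (try body) → 'D' (except TypeError) → 'N' (after the try/except). Output: GDN

Answer: GDN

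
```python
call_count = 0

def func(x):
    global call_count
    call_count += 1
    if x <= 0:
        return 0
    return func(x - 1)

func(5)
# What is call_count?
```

Linear recursion stepping by 1: 6 calls from x=5 down to ≤0.

Answer: 6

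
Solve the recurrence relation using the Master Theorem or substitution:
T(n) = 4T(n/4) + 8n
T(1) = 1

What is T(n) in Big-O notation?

By Master Theorem: a=4, b=4, f(n)=8n. Since log_4(4) = 1 and f(n) = Θ(n^1), Case 2 applies. T(n) = O(n log n).

Answer: O(n log n)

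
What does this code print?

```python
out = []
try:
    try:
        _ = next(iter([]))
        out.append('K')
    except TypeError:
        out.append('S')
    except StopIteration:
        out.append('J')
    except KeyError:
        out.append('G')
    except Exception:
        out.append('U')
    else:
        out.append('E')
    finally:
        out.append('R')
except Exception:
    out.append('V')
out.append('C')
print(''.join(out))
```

Execution trace: 'J' (inner except StopIteration) → 'R' (inner finally) → 'C' (after the try/except). Output: JRC

Answer: JRC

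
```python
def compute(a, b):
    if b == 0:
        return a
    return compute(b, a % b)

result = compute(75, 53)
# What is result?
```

compute(75, 53) -> compute(53, 22) -> compute(22, 9) -> compute(9, 4) -> compute(4, 1) -> compute(1, 0) -> 1

Answer: 1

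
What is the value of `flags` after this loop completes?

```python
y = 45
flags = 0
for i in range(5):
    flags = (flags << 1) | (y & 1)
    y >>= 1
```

Reverse lowest 5 bits of 45
`flags` takes the values: 0 → 1 → 2 → 5 → 11 → 22

Answer: 22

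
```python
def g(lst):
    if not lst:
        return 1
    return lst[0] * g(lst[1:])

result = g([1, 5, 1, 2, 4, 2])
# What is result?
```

Product over [1, 5, 1, 2, 4, 2] = 1 * 5 * 1 * 2 * 4 * 2 = 80

Answer: 80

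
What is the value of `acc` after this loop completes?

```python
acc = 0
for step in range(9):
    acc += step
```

Sum of 0 to 8 = 36
`acc` takes the values: 0 → 1 → 3 → 6 → 10 → 15 → 21 → 28 → 36

Answer: 36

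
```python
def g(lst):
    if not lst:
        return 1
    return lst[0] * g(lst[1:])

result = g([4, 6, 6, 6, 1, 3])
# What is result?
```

Product over [4, 6, 6, 6, 1, 3] = 4 * 6 * 6 * 6 * 1 * 3 = 2592

Answer: 2592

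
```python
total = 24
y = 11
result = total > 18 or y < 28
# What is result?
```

Trace:
`total = 24` → total = 24
`y = 11` → y = 11
`result = total > 18 or y < 28` → result = True
So result = True

Answer: True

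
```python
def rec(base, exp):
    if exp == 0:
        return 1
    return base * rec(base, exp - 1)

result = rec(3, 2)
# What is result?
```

rec(3, 2) = 3 * 3 = 9

Answer: 9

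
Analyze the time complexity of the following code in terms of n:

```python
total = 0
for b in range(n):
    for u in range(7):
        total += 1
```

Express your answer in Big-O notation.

Each loop level contributes: n × 1. Multiplying the contributions gives O(n).

Answer: O(n)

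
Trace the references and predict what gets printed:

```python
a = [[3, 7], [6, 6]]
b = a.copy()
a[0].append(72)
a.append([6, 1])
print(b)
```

Key concept: shallow copy with nested lists.
Step by step:
`a = [[3, 7], [6, 6]]` → a = [[3, 7], [6, 6]]
`b = a.copy()` → b = [[3, 7], [6, 6]]
`a[0].append(72)` → a = [[3, 7, 72], [6, 6]]; b = [[3, 7, 72], [6, 6]]
`a.append([6, 1])` → a = [[3, 7, 72], [6, 6], [6, 1]]
`print(b)` → prints [[3, 7, 72], [6, 6]]

Answer: [[3, 7, 72], [6, 6]]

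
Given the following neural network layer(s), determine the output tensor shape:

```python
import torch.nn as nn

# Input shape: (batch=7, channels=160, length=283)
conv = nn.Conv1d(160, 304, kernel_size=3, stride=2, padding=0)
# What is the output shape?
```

Input: (7, 160, 283) -> Output: (7, 304, 141)

Answer: (7, 304, 141)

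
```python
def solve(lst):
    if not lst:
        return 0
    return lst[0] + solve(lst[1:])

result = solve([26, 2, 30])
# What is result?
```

26 + 2 + 30 + 0 = 58

Answer: 58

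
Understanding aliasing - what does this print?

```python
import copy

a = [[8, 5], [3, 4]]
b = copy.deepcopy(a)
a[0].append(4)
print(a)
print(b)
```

Key concept: deep copy is fully independent.
Step by step:
`a = [[8, 5], [3, 4]]` → a = [[8, 5], [3, 4]]
`b = copy.deepcopy(a)` → b = [[8, 5], [3, 4]]
`a[0].append(4)` → a = [[8, 5, 4], [3, 4]]
`print(a)` → prints [[8, 5, 4], [3, 4]]
`print(b)` → prints [[8, 5], [3, 4]]

Answer:
[[8, 5, 4], [3, 4]]
[[8, 5], [3, 4]]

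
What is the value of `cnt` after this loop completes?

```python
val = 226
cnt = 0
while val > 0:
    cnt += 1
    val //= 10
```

Count digits by repeated division by 10
`cnt` takes the values: 0 → 1 → 2 → 3

Answer: 3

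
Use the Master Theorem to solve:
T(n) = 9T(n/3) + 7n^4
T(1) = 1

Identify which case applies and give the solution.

a=9, b=3, f(n)=7n^4. log_3(9) = 2. Since c=4 > 2 and the regularity condition holds (9(n/3)^4 = (9/3^4)n^4 with 9/3^4 < 1), Case 3 applies: T(n) = Θ(f(n)) = O(n^4).

Answer: O(n^4) - Case 3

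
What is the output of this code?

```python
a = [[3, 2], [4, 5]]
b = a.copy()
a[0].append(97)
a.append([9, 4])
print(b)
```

Key concept: shallow copy with nested lists.
Step by step:
`a = [[3, 2], [4, 5]]` → a = [[3, 2], [4, 5]]
`b = a.copy()` → b = [[3, 2], [4, 5]]
`a[0].append(97)` → a = [[3, 2, 97], [4, 5]]; b = [[3, 2, 97], [4, 5]]
`a.append([9, 4])` → a = [[3, 2, 97], [4, 5], [9, 4]]
`print(b)` → prints [[3, 2, 97], [4, 5]]

Answer: [[3, 2, 97], [4, 5]]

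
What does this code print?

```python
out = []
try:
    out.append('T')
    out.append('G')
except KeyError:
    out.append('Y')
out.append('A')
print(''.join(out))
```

Execution trace: 'T' (try body) → 'G' (try body, no exception) → 'A' (after the try/except). Output: TGA

Answer: TGA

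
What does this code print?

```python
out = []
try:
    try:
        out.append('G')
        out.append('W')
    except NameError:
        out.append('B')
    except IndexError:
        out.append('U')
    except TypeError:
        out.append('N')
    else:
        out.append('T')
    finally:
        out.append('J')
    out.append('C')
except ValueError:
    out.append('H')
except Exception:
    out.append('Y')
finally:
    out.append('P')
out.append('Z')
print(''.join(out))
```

Execution trace: 'G' (inner try body) → 'W' (inner try body, no exception) → 'T' (inner else) → 'J' (inner finally) → 'C' (try body, no exception) → 'P' (finally) → 'Z' (after the try/except). Output: GWTJCPZ

Answer: GWTJCPZ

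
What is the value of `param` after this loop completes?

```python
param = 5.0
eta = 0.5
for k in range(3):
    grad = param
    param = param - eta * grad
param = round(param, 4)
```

Gradient descent: w = 5.0 * (1 - 0.5)^3
`param` takes the values: 5.0 → 2.5 → 1.25 → 0.625

Answer: 0.625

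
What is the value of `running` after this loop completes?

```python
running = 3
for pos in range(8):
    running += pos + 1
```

Start at 3, add 1 to 8 = 39
`running` takes the values: 3 → 4 → 6 → 9 → 13 → 18 → 24 → 31 → 39

Answer: 39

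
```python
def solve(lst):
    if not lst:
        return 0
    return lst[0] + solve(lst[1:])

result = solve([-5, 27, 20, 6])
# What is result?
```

(-5) + 27 + 20 + 6 + 0 = 48

Answer: 48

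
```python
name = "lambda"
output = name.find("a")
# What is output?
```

Trace:
`name = "lambda"` → name = 'lambda'
`output = name.find("a")` → output = 1
So output = 1

Answer: 1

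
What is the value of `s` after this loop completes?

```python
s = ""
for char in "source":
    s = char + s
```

Reverse 'source'
`s` takes the values: "" → "s" → "os" → "uos" → "ruos" → "cruos" → "ecruos"

Answer: "ecruos"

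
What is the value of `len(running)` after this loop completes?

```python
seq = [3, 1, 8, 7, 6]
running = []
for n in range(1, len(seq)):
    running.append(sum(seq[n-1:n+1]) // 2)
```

Number of 2-element averages
`running` takes the values: [] → [2] → [2, 4] → [2, 4, 7] → [2, 4, 7, 6]
So `len(running)` = 4

Answer: 4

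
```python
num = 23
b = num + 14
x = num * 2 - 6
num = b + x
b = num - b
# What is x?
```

Trace:
`num = 23` → num = 23
`b = num + 14` → b = 37
`x = num * 2 - 6` → x = 40
`num = b + x` → num = 77
`b = num - b` → b = 40
So x = 40

Answer: 40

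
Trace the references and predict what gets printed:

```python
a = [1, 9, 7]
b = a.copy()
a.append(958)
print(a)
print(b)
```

Key concept: list.copy() creates independent copy.
Step by step:
`a = [1, 9, 7]` → a = [1, 9, 7]
`b = a.copy()` → b = [1, 9, 7]
`a.append(958)` → a = [1, 9, 7, 958]
`print(a)` → prints [1, 9, 7, 958]
`print(b)` → prints [1, 9, 7]

Answer:
[1, 9, 7, 958]
[1, 9, 7]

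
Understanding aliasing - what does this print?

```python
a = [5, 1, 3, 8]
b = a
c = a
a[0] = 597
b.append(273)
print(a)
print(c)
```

Key concept: multiple aliases.
Step by step:
`a = [5, 1, 3, 8]` → a = [5, 1, 3, 8]
`b = a` → b = [5, 1, 3, 8] (same object as a)
`c = a` → c = [5, 1, 3, 8] (same object as a, b)
`a[0] = 597` → a = [597, 1, 3, 8] (same object as b, c); b = [597, 1, 3, 8] (same object as a, c); c = [597, 1, 3, 8] (same object as a, b)
`b.append(273)` → a = [597, 1, 3, 8, 273] (same object as b, c); b = [597, 1, 3, 8, 273] (same object as a, c); c = [597, 1, 3, 8, 273] (same object as a, b)
`print(a)` → prints [597, 1, 3, 8, 273]
`print(c)` → prints [597, 1, 3, 8, 273]

Answer:
[597, 1, 3, 8, 273]
[597, 1, 3, 8, 273]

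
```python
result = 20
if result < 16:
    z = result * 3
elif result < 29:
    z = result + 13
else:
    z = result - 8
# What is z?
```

Trace:
`result = 20` → result = 20
`if result < 16: ...` → result < 16 is False, result < 29 is True → z = 33
So z = 33

Answer: 33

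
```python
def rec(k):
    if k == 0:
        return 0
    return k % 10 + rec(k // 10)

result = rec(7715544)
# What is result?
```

Sum of digits of 7715544: 4 + 4 + 5 + 5 + 1 + 7 + 7 = 33

Answer: 33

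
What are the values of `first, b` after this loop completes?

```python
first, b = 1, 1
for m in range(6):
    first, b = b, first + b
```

Fibonacci: after 6 iterations
`first, b` takes the values: (1, 1) → (1, 2) → (2, 3) → (3, 5) → (5, 8) → (8, 13) → (13, 21)

Answer: 13, 21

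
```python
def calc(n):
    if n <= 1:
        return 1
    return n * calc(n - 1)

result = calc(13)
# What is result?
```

calc(13) = 13 * 12 * 11 * 10 * 9 * 8 * 7 * 6 * 5 * 4 * 3 * 2 * 1 = 6227020800

Answer: 6227020800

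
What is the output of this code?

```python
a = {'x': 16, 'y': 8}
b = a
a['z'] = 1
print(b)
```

Key concept: dict aliasing.
Step by step:
`a = {'x': 16, 'y': 8}` → a = {'x': 16, 'y': 8}
`b = a` → b = {'x': 16, 'y': 8} (same object as a)
`a['z'] = 1` → a = {'x': 16, 'y': 8, 'z': 1} (same object as b); b = {'x': 16, 'y': 8, 'z': 1} (same object as a)
`print(b)` → prints {'x': 16, 'y': 8, 'z': 1}

Answer: {'x': 16, 'y': 8, 'z': 1}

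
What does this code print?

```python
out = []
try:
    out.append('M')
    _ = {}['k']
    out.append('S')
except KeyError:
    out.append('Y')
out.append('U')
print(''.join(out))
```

Execution trace: 'M' (try body) → 'Y' (except KeyError) → 'U' (after the try/except). Output: MYU

Answer: MYU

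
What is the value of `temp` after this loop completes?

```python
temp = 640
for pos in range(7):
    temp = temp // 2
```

Halve 7 times: 640 // 2^7 = 5
`temp` takes the values: 640 → 320 → 160 → 80 → 40 → 20 → 10 → 5

Answer: 5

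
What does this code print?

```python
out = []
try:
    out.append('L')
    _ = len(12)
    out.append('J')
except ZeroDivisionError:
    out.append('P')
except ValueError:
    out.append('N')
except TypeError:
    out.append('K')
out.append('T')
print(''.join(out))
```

Execution trace: 'L' (try body) → 'K' (except TypeError) → 'T' (after the try/except). Output: LKT

Answer: LKT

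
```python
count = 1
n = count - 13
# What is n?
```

Trace:
`count = 1` → count = 1
`n = count - 13` → n = -12
So n = -12

Answer: -12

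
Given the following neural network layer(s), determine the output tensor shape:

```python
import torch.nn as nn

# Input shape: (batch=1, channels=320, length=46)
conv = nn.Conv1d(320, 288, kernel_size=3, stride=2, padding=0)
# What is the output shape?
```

Input: (1, 320, 46) -> Output: (1, 288, 22)

Answer: (1, 288, 22)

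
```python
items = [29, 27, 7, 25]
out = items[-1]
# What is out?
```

Trace:
`items = [29, 27, 7, 25]` → items = [29, 27, 7, 25]
`out = items[-1]` → out = 25
So out = 25

Answer: 25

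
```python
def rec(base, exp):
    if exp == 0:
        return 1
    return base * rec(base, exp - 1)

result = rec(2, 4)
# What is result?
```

rec(2, 4) = 2 * 2 * 2 * 2 = 16

Answer: 16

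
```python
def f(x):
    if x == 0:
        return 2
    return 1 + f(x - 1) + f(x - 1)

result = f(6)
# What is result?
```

f(x) = 1 + 2·f(x-1), f(0)=2. Closed form: (2+1)·2^6 - 1 = 191.

Answer: 191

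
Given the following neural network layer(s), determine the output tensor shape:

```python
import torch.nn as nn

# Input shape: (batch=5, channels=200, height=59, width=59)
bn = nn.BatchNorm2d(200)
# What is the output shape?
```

Input: (5, 200, 59, 59) -> Output: (5, 200, 59, 59)

Answer: (5, 200, 59, 59)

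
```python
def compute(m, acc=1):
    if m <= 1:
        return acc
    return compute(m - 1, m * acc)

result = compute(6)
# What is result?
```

Accumulator trace (n, acc): (6, 1) -> (5, 6) -> (4, 30) -> (3, 120) -> (2, 360) -> (1, 720) -> return 720

Answer: 720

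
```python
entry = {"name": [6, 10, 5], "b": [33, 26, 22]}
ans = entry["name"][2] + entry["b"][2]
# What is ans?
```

Trace:
`entry = {"name": [6, 10, 5], "b": [33, 26, 22]}` → entry = {'name': [6, 10, 5], 'b': [33, 26, 22]}
`ans = entry["name"][2] + entry["b"][2]` → ans = 27
So ans = 27

Answer: 27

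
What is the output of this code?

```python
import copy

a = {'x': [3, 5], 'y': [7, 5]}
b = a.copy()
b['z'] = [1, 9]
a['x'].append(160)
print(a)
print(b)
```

Key concept: shallow copy of dict with mutable values.
Step by step:
`a = {'x': [3, 5], 'y': [7, 5]}` → a = {'x': [3, 5], 'y': [7, 5]}
`b = a.copy()` → b = {'x': [3, 5], 'y': [7, 5]}
`b['z'] = [1, 9]` → b = {'x': [3, 5], 'y': [7, 5], 'z': [1, 9]}
`a['x'].append(160)` → a = {'x': [3, 5, 160], 'y': [7, 5]}; b = {'x': [3, 5, 160], 'y': [7, 5], 'z': [1, 9]}
`print(a)` → prints {'x': [3, 5, 160], 'y': [7, 5]}
`print(b)` → prints {'x': [3, 5, 160], 'y': [7, 5], 'z': [1, 9]}

Answer:
{'x': [3, 5, 160], 'y': [7, 5]}
{'x': [3, 5, 160], 'y': [7, 5], 'z': [1, 9]}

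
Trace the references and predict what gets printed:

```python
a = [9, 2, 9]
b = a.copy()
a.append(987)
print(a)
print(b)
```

Key concept: list.copy() creates independent copy.
Step by step:
`a = [9, 2, 9]` → a = [9, 2, 9]
`b = a.copy()` → b = [9, 2, 9]
`a.append(987)` → a = [9, 2, 9, 987]
`print(a)` → prints [9, 2, 9, 987]
`print(b)` → prints [9, 2, 9]

Answer:
[9, 2, 9, 987]
[9, 2, 9]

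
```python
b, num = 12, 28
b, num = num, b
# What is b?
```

Trace:
`b, num = 12, 28` → b = 12; num = 28
`b, num = num, b` → b = 28; num = 12
So b = 28

Answer: 28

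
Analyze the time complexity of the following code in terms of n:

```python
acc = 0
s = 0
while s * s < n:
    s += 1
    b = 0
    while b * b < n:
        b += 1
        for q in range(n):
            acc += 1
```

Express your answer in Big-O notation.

Each loop level contributes: √n × √n × n. Multiplying the contributions gives O(n^2).

Answer: O(n^2)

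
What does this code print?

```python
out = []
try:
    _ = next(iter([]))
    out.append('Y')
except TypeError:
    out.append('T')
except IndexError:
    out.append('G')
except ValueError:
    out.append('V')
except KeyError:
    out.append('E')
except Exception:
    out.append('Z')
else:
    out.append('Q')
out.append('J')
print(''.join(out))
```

Execution trace: 'Z' (except Exception) → 'J' (after the try/except). Output: ZJ

Answer: ZJ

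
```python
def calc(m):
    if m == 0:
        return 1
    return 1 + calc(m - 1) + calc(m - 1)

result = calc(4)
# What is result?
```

calc(m) = 1 + 2·calc(m-1), calc(0)=1. Closed form: (1+1)·2^4 - 1 = 31.

Answer: 31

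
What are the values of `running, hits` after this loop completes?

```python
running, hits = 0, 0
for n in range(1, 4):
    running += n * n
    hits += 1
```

Sum of squares and count
`running, hits` takes the values: (0, 0) → (1, 0) → (1, 1) → (5, 1) → (5, 2) → (14, 2) → (14, 3)

Answer: 14, 3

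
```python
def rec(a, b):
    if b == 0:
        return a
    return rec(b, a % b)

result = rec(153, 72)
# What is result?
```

rec(153, 72) -> rec(72, 9) -> rec(9, 0) -> 9

Answer: 9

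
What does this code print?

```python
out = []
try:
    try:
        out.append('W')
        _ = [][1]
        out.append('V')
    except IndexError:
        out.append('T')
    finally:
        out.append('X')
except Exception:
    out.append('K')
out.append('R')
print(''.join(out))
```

Execution trace: 'W' (inner try body) → 'T' (inner except IndexError) → 'X' (inner finally) → 'R' (after the try/except). Output: WTXR

Answer: WTXR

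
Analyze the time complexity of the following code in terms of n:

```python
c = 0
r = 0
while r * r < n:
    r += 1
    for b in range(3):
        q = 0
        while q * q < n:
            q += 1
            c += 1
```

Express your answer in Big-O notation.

Each loop level contributes: √n × 1 × √n. Multiplying the contributions gives O(n).

Answer: O(n)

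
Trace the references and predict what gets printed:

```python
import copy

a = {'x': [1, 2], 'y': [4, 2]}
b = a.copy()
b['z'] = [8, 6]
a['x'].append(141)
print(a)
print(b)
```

Key concept: shallow copy of dict with mutable values.
Step by step:
`a = {'x': [1, 2], 'y': [4, 2]}` → a = {'x': [1, 2], 'y': [4, 2]}
`b = a.copy()` → b = {'x': [1, 2], 'y': [4, 2]}
`b['z'] = [8, 6]` → b = {'x': [1, 2], 'y': [4, 2], 'z': [8, 6]}
`a['x'].append(141)` → a = {'x': [1, 2, 141], 'y': [4, 2]}; b = {'x': [1, 2, 141], 'y': [4, 2], 'z': [8, 6]}
`print(a)` → prints {'x': [1, 2, 141], 'y': [4, 2]}
`print(b)` → prints {'x': [1, 2, 141], 'y': [4, 2], 'z': [8, 6]}

Answer:
{'x': [1, 2, 141], 'y': [4, 2]}
{'x': [1, 2, 141], 'y': [4, 2], 'z': [8, 6]}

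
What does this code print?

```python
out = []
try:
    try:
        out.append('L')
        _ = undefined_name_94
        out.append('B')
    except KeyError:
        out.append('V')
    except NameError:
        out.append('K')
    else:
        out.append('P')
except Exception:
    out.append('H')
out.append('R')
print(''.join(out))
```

Execution trace: 'L' (inner try body) → 'K' (inner except NameError) → 'R' (after the try/except). Output: LKR

Answer: LKR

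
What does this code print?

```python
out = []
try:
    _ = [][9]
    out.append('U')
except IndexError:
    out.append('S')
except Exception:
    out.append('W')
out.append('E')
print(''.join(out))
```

Execution trace: 'S' (except IndexError) → 'E' (after the try/except). Output: SE

Answer: SE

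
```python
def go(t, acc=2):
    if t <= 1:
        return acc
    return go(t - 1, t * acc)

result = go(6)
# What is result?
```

Accumulator trace (n, acc): (6, 2) -> (5, 12) -> (4, 60) -> (3, 240) -> (2, 720) -> (1, 1440) -> return 1440

Answer: 1440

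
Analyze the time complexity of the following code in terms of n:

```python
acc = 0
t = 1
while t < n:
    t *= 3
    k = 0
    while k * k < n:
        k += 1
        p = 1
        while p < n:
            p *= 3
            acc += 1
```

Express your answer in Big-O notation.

Each loop level contributes: log n × √n × log n. Multiplying the contributions gives O(√n log² n).

Answer: O(√n log² n)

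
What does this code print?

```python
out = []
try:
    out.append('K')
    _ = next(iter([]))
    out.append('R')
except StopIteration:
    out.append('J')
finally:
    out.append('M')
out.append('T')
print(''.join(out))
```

Execution trace: 'K' (try body) → 'J' (except StopIteration) → 'M' (finally) → 'T' (after the try/except). Output: KJMT

Answer: KJMT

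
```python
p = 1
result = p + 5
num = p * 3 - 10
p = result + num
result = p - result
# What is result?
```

Trace:
`p = 1` → p = 1
`result = p + 5` → result = 6
`num = p * 3 - 10` → num = -7
`p = result + num` → p = -1
`result = p - result` → result = -7
So result = -7

Answer: -7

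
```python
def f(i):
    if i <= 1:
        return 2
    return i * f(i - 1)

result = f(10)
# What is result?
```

f(10) = 10 * 9 * 8 * 7 * 6 * 5 * 4 * 3 * 2 * 2 = 7257600

Answer: 7257600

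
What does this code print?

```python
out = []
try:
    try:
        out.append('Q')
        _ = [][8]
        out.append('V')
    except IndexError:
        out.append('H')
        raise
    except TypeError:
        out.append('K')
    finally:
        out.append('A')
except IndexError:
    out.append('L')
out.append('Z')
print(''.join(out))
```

Execution trace: 'Q' (inner try body) → 'H' (inner except IndexError) → 'A' (inner finally) → 'L' (outer except IndexError) → 'Z' (after the try/except). Output: QHALZ

Answer: QHALZ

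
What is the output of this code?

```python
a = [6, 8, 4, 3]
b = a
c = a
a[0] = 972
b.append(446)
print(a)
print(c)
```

Key concept: multiple aliases.
Step by step:
`a = [6, 8, 4, 3]` → a = [6, 8, 4, 3]
`b = a` → b = [6, 8, 4, 3] (same object as a)
`c = a` → c = [6, 8, 4, 3] (same object as a, b)
`a[0] = 972` → a = [972, 8, 4, 3] (same object as b, c); b = [972, 8, 4, 3] (same object as a, c); c = [972, 8, 4, 3] (same object as a, b)
`b.append(446)` → a = [972, 8, 4, 3, 446] (same object as b, c); b = [972, 8, 4, 3, 446] (same object as a, c); c = [972, 8, 4, 3, 446] (same object as a, b)
`print(a)` → prints [972, 8, 4, 3, 446]
`print(c)` → prints [972, 8, 4, 3, 446]

Answer:
[972, 8, 4, 3, 446]
[972, 8, 4, 3, 446]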